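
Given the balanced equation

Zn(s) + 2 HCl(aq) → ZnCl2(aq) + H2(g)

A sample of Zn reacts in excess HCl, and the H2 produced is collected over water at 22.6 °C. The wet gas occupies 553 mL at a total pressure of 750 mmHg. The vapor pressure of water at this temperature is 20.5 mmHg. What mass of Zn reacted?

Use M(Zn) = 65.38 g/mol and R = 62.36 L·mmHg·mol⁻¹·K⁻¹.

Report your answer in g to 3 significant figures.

P(H2) = 750 − 20.5 = 729.5 mmHg
n(H2) = PV/RT = (729.5 × 0.5530) / (62.36 × 295.75) = 0.02187 mol
n(Zn) = (1/1) × 0.02187 = 0.02187 mol
m(Zn) = 0.02187 × 65.38 = 1.430 g

1.43 g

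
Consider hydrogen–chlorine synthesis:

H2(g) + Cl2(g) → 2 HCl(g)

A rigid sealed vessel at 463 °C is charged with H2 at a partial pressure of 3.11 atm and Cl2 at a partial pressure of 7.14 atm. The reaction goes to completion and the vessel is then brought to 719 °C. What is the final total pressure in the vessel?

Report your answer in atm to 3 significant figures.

At constant V, partial pressures at 463 °C are proportional to moles, so apply stoichiometry directly to pressures.
P(Cl2) required for 3.11 atm of H2 = (1/1) × 3.11 = 3.110 atm; available 7.14 atm, so H2 is limiting.
P(Cl2) remaining = 7.14 − (1/1) × 3.11 = 4.030 atm
P(gaseous products) = (2)/1 × 3.11 = 6.220 atm
P_total at 463 °C = 4.030 + 6.220 = 10.25 atm
Scaling to 719 °C: P = 10.25 × 992.15/736.15 = 13.81 atm

13.8 atm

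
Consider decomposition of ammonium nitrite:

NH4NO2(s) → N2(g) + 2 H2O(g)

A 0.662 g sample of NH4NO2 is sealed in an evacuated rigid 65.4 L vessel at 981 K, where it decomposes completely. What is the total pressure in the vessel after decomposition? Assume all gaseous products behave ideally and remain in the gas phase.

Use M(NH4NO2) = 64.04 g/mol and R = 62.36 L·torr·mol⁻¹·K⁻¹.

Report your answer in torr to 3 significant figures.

n(NH4NO2) = 0.662 / 64.04 = 0.01034 mol
n(gas produced) = (3/1) × 0.01034 = 0.03102 mol
P = nRT/V = 0.03102 × 62.36 × 981 / 65.4 = 29.02 torr

29.0 torr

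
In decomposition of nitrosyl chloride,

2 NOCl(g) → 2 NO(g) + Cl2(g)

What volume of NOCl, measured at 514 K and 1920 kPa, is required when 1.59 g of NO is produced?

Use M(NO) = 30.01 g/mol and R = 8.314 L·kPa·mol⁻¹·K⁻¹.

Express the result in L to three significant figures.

0.118 L

n(NO) = 1.590 / 30.01 = 0.05298 mol
n(NOCl) = (2/2) × 0.05298 = 0.05298 mol
V = nRT/P = 0.05298 × 8.314 × 514 / 1920 = 0.1179 L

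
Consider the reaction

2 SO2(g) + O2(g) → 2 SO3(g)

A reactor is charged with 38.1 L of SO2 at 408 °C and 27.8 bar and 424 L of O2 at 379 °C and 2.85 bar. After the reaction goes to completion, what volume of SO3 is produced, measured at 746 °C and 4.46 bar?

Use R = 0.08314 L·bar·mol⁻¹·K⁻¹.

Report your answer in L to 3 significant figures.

n(SO2) = PV/RT = (27.8 × 38.1) / (0.08314 × 681.15) = 18.70 mol
n(O2) = PV/RT = (2.85 × 424) / (0.08314 × 652.15) = 22.29 mol
For 18.70 mol SO2, stoichiometry requires (1/2) × 18.70 = 9.350 mol O2; 22.29 mol is available, so SO2 is limiting.
n(SO3) = (2/2) × 18.70 = 18.70 mol
V(SO3) = nRT/P = 18.70 × 0.08314 × 1019.15 / 4.46 = 355.3 L

355 L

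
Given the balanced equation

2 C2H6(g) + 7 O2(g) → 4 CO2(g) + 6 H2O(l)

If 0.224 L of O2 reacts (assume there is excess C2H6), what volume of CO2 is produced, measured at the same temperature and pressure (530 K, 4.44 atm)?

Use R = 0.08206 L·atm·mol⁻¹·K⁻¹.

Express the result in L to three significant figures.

0.128 L

At constant T and P, gas volumes are in the mole ratio: V(CO2) = (4/7) × 0.224 = 0.1280 L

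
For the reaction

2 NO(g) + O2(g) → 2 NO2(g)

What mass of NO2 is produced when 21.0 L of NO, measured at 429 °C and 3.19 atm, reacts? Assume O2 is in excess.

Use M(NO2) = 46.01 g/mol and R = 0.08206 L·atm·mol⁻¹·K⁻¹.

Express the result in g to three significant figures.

53.5 g

n(NO) = PV/RT = (3.19 × 21.0) / (0.08206 × 702.15) = 1.163 mol
n(NO2) = (2/2) × 1.163 = 1.163 mol
m(NO2) = 1.163 × 46.01 = 53.51 g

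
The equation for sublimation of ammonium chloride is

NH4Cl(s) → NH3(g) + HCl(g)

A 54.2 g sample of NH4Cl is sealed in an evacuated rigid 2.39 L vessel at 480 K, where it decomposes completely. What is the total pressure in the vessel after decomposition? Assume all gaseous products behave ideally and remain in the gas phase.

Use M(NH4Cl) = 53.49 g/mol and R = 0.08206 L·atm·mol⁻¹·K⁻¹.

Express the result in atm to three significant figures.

n(NH4Cl) = 54.2 / 53.49 = 1.013 mol
n(gas produced) = (2/1) × 1.013 = 2.026 mol
P = nRT/V = 2.026 × 0.08206 × 480 / 2.39 = 33.39 atm

33.4 atm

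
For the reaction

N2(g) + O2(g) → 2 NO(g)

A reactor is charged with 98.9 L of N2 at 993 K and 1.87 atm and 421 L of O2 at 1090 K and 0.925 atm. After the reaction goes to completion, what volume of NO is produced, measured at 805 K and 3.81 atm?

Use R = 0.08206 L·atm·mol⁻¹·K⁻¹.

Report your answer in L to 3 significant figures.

78.7 L

n(N2) = PV/RT = (1.87 × 98.9) / (0.08206 × 993) = 2.270 mol
n(O2) = PV/RT = (0.925 × 421) / (0.08206 × 1090) = 4.354 mol
For 2.270 mol N2, stoichiometry requires (1/1) × 2.270 = 2.270 mol O2; 4.354 mol is available, so N2 is limiting.
n(NO) = (2/1) × 2.270 = 4.540 mol
V(NO) = nRT/P = 4.540 × 0.08206 × 805 / 3.81 = 78.72 L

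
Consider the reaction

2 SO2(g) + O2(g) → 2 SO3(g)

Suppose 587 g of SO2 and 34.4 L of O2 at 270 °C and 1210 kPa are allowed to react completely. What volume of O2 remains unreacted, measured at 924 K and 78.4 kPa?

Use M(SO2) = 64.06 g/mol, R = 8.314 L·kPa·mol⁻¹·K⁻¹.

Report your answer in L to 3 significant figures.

454 L

n(SO2) = 587 / 64.06 = 9.163 mol
n(O2) = PV/RT = (1210 × 34.4) / (8.314 × 543.15) = 9.218 mol
For 9.163 mol SO2, stoichiometry requires (1/2) × 9.163 = 4.582 mol O2; 9.218 mol is available, so SO2 is limiting.
n(O2) consumed = (1/2) × 9.163 = 4.582 mol; remaining = 9.218 − 4.582 = 4.636 mol
V(O2) = nRT/P = 4.636 × 8.314 × 924 / 78.4 = 454.3 L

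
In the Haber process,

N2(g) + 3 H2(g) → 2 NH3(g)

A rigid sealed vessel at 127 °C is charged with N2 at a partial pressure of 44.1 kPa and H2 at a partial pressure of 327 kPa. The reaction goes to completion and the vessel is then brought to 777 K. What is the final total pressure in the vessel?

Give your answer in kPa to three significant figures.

549 kPa

At constant V, partial pressures at 127 °C are proportional to moles, so apply stoichiometry directly to pressures.
P(H2) required for 44.1 kPa of N2 = (3/1) × 44.1 = 132.3 kPa; available 327 kPa, so N2 is limiting.
P(H2) remaining = 327 − (3/1) × 44.1 = 194.7 kPa
P(gaseous products) = (2)/1 × 44.1 = 88.20 kPa
P_total at 127 °C = 194.7 + 88.20 = 282.9 kPa
Scaling to 777 K: P = 282.9 × 777/400.15 = 549.3 kPa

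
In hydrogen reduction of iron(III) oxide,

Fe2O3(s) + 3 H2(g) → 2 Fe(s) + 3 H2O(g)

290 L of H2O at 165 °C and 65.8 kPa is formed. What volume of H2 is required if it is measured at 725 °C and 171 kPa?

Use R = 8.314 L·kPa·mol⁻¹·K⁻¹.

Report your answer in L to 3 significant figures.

254 L

n(H2O) = PV/RT = (65.8 × 290) / (8.314 × 438.15) = 5.238 mol
n(H2) = (3/3) × 5.238 = 5.238 mol
V = nRT/P = 5.238 × 8.314 × 998.15 / 171 = 254.2 L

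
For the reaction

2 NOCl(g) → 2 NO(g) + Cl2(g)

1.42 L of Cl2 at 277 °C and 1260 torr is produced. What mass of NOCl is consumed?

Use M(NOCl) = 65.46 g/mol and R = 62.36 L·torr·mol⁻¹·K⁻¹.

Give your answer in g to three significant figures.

n(Cl2) = PV/RT = (1260 × 1.42) / (62.36 × 550.15) = 0.05215 mol
n(NOCl) = (2/1) × 0.05215 = 0.1043 mol
m(NOCl) = 0.1043 × 65.46 = 6.827 g

6.83 g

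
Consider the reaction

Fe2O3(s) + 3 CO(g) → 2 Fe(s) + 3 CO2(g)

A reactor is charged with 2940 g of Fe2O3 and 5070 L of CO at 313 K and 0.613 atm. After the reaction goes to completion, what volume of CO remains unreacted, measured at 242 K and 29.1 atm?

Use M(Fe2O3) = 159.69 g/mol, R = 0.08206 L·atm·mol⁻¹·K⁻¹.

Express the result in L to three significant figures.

n(Fe2O3) = 2940 / 159.69 = 18.41 mol
n(CO) = PV/RT = (0.613 × 5070) / (0.08206 × 313) = 121.0 mol
For 18.41 mol Fe2O3, stoichiometry requires (3/1) × 18.41 = 55.23 mol CO; 121.0 mol is available, so Fe2O3 is limiting.
n(CO) consumed = (3/1) × 18.41 = 55.23 mol; remaining = 121.0 − 55.23 = 65.77 mol
V(CO) = nRT/P = 65.77 × 0.08206 × 242 / 29.1 = 44.88 L

44.9 L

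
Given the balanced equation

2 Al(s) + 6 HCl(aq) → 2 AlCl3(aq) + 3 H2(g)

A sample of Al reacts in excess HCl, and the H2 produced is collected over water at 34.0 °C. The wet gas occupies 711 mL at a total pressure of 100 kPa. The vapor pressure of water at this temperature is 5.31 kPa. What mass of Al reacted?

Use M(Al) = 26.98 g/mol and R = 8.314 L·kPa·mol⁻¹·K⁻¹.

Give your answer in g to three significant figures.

0.474 g

P(H2) = 100 − 5.31 = 94.69 kPa
n(H2) = PV/RT = (94.69 × 0.7110) / (8.314 × 307.15) = 0.02636 mol
n(Al) = (2/3) × 0.02636 = 0.01757 mol
m(Al) = 0.01757 × 26.98 = 0.4740 g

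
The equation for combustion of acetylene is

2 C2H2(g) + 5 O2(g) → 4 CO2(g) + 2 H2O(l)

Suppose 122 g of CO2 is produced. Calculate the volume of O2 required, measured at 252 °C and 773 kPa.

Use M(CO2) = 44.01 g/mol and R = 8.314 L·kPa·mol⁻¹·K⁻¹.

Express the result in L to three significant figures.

n(CO2) = 122.0 / 44.01 = 2.772 mol
n(O2) = (5/4) × 2.772 = 3.465 mol
V = nRT/P = 3.465 × 8.314 × 525.15 / 773 = 19.57 L

19.6 L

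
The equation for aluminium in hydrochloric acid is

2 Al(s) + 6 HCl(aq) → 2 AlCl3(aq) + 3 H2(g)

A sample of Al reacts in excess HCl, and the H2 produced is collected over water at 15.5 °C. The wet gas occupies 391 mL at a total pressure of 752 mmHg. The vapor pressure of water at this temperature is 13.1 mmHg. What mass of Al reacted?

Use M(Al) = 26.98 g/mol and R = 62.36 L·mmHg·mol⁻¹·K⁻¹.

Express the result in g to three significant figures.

0.289 g

P(H2) = 752 − 13.1 = 738.9 mmHg
n(H2) = PV/RT = (738.9 × 0.3910) / (62.36 × 288.65) = 0.01605 mol
n(Al) = (2/3) × 0.01605 = 0.01070 mol
m(Al) = 0.01070 × 26.98 = 0.2887 g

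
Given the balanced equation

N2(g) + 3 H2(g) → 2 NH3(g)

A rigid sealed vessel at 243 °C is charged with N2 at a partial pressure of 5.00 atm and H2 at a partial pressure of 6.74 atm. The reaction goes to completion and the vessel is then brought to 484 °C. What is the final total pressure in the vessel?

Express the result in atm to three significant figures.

10.6 atm

At constant V, partial pressures at 243 °C are proportional to moles, so apply stoichiometry directly to pressures.
P(H2) required for 5.00 atm of N2 = (3/1) × 5.00 = 15.00 atm; available 6.74 atm, so H2 is limiting.
P(N2) remaining = 5.00 − (1/3) × 6.74 = 2.753 atm
P(gaseous products) = (2)/3 × 6.74 = 4.493 atm
P_total at 243 °C = 2.753 + 4.493 = 7.246 atm
Scaling to 484 °C: P = 7.246 × 757.15/516.15 = 10.63 atm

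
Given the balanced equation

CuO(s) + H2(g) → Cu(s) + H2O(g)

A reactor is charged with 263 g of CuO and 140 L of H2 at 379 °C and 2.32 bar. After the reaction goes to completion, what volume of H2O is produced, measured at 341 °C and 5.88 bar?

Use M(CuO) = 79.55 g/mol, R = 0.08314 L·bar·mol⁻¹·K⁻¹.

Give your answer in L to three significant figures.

n(CuO) = 263 / 79.55 = 3.306 mol
n(H2) = PV/RT = (2.32 × 140) / (0.08314 × 652.15) = 5.990 mol
For 3.306 mol CuO, stoichiometry requires (1/1) × 3.306 = 3.306 mol H2; 5.990 mol is available, so CuO is limiting.
n(H2O) = (1/1) × 3.306 = 3.306 mol
V(H2O) = nRT/P = 3.306 × 0.08314 × 614.15 / 5.88 = 28.71 L

28.7 L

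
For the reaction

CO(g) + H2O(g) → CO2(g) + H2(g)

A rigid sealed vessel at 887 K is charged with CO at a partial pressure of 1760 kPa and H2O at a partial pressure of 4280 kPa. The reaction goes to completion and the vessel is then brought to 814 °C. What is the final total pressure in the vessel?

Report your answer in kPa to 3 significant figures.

With V and T fixed, P_i ∝ n_i, so the mole ratios apply directly to partial pressures at 887 K.
P(H2O) required for 1760 kPa of CO = (1/1) × 1760 = 1760 kPa; available 4280 kPa, so CO is limiting.
P(H2O) remaining = 4280 − (1/1) × 1760 = 2520 kPa
P(gaseous products) = (1+1)/1 × 1760 = 3520 kPa
P_total at 887 K = 2520 + 3520 = 6040 kPa
Scaling to 814 °C: P = 6040 × 1087.15/887 = 7403 kPa

7400 kPa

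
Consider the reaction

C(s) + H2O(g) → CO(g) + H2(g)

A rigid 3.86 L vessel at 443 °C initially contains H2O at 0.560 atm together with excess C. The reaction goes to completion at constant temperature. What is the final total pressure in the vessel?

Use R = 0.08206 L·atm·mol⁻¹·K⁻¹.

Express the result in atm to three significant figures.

1.12 atm

Rigid vessel, constant T ⇒ P scales with total gas moles (1 → 2).
P_final = (2/1) × 0.560 = 1.120 atm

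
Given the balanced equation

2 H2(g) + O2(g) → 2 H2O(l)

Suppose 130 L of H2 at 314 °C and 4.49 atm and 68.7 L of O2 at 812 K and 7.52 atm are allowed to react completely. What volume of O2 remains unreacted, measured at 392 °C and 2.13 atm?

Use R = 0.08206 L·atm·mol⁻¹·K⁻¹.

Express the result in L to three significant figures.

n(H2) = PV/RT = (4.49 × 130) / (0.08206 × 587.15) = 12.11 mol
n(O2) = PV/RT = (7.52 × 68.7) / (0.08206 × 812) = 7.753 mol
For 12.11 mol H2, stoichiometry requires (1/2) × 12.11 = 6.055 mol O2; 7.753 mol is available, so H2 is limiting.
n(O2) consumed = (1/2) × 12.11 = 6.055 mol; remaining = 7.753 − 6.055 = 1.698 mol
V(O2) = nRT/P = 1.698 × 0.08206 × 665.15 / 2.13 = 43.51 L

43.5 L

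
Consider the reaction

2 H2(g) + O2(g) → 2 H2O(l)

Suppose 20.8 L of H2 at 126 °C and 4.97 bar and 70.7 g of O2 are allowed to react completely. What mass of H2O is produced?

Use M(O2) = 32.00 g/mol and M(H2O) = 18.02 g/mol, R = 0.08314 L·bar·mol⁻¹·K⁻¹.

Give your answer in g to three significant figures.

56.1 g

n(H2) = PV/RT = (4.97 × 20.8) / (0.08314 × 399.15) = 3.115 mol
n(O2) = 70.7 / 32.00 = 2.209 mol
For 3.115 mol H2, stoichiometry requires (1/2) × 3.115 = 1.558 mol O2; 2.209 mol is available, so H2 is limiting.
n(H2O) = (2/2) × 3.115 = 3.115 mol
m(H2O) = 3.115 × 18.02 = 56.13 g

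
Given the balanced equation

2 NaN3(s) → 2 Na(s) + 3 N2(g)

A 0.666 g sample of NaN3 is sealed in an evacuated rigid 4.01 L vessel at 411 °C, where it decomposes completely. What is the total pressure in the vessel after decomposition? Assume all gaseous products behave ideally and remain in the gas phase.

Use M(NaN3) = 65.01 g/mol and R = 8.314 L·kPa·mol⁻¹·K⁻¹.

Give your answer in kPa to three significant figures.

n(NaN3) = 0.666 / 65.01 = 0.01024 mol
n(gas produced) = (3/2) × 0.01024 = 0.01536 mol
P = nRT/V = 0.01536 × 8.314 × 684.15 / 4.01 = 21.79 kPa

21.8 kPa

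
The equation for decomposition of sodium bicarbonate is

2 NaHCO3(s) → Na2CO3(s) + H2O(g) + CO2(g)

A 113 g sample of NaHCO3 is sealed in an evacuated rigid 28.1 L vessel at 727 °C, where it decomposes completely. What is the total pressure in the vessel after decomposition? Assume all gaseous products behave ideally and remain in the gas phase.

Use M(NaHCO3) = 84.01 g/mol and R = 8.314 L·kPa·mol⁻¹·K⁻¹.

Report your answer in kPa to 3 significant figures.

398 kPa

n(NaHCO3) = 113 / 84.01 = 1.345 mol
n(gas produced) = (2/2) × 1.345 = 1.345 mol
P = nRT/V = 1.345 × 8.314 × 1000.15 / 28.1 = 398.0 kPa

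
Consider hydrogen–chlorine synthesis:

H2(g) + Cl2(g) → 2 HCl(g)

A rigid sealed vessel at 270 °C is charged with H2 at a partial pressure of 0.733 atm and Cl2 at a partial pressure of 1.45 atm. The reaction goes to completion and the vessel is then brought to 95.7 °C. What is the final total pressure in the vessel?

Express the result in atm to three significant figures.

Because the vessel is rigid and T is held at 270 °C, work the stoichiometry in partial pressures (P_i = n_iRT/V).
P(Cl2) required for 0.733 atm of H2 = (1/1) × 0.733 = 0.7330 atm; available 1.45 atm, so H2 is limiting.
P(Cl2) remaining = 1.45 − (1/1) × 0.733 = 0.7170 atm
P(gaseous products) = (2)/1 × 0.733 = 1.466 atm
P_total at 270 °C = 0.7170 + 1.466 = 2.183 atm
Scaling to 95.7 °C: P = 2.183 × 368.85/543.15 = 1.482 atm

1.48 atm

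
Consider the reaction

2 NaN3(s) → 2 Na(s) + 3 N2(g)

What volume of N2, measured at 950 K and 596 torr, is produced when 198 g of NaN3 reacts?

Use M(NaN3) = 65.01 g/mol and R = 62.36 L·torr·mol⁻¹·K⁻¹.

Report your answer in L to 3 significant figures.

n(NaN3) = 198.0 / 65.01 = 3.046 mol
n(N2) = (3/2) × 3.046 = 4.569 mol
V = nRT/P = 4.569 × 62.36 × 950 / 596 = 454.2 L

454 L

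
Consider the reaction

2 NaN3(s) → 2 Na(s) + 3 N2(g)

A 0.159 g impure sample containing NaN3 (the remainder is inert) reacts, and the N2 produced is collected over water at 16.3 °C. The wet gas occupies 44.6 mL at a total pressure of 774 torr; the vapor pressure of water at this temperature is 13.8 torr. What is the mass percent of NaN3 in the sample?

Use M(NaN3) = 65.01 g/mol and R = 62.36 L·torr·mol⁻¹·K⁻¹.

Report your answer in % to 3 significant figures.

P(N2) = 774 − 13.8 = 760.2 torr
n(N2) = PV/RT = (760.2 × 0.04460) / (62.36 × 289.45) = 0.001878 mol
n(NaN3) = (2/3) × 0.001878 = 0.001252 mol
m(NaN3) = 0.001252 × 65.01 = 0.08139 g
%NaN3 = 0.08139 / 0.159 × 100 = 51.19%

51.2 %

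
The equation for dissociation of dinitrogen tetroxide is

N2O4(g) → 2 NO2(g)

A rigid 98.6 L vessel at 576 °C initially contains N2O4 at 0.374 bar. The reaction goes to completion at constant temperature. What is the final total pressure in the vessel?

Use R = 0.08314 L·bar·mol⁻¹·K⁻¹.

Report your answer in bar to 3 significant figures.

At constant T and V, P ∝ n(gas): 1 mol gas → 2 mol gas.
P_final = (2/1) × 0.374 = 0.7480 bar

0.748 bar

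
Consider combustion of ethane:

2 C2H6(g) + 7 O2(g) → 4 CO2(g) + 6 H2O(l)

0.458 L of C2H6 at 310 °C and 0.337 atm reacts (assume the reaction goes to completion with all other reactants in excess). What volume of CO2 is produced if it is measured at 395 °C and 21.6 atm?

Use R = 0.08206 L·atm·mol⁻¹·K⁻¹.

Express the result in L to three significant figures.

n(C2H6) = PV/RT = (0.337 × 0.458) / (0.08206 × 583.15) = 0.003225 mol
n(CO2) = (4/2) × 0.003225 = 0.006450 mol
V = nRT/P = 0.006450 × 0.08206 × 668.15 / 21.6 = 0.01637 L

0.0164 L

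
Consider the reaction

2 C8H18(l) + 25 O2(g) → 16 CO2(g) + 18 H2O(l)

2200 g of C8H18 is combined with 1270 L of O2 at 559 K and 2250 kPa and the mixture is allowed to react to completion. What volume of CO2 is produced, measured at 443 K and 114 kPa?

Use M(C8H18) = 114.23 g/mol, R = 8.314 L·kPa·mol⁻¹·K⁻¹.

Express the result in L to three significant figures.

n(C8H18) = 2200 / 114.23 = 19.26 mol
n(O2) = PV/RT = (2250 × 1270) / (8.314 × 559) = 614.8 mol
For 19.26 mol C8H18, stoichiometry requires (25/2) × 19.26 = 240.8 mol O2; 614.8 mol is available, so C8H18 is limiting.
n(CO2) = (16/2) × 19.26 = 154.1 mol
V(CO2) = nRT/P = 154.1 × 8.314 × 443 / 114 = 4979 L

4980 L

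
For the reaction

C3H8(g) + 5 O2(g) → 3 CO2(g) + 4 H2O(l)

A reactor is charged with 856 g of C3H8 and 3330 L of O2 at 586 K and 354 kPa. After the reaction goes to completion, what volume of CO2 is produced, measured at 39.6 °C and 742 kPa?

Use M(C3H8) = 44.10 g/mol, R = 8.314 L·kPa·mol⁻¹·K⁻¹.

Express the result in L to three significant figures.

204 L

n(C3H8) = 856 / 44.10 = 19.41 mol
n(O2) = PV/RT = (354 × 3330) / (8.314 × 586) = 242.0 mol
For 19.41 mol C3H8, stoichiometry requires (5/1) × 19.41 = 97.05 mol O2; 242.0 mol is available, so C3H8 is limiting.
n(CO2) = (3/1) × 19.41 = 58.23 mol
V(CO2) = nRT/P = 58.23 × 8.314 × 312.75 / 742 = 204.1 L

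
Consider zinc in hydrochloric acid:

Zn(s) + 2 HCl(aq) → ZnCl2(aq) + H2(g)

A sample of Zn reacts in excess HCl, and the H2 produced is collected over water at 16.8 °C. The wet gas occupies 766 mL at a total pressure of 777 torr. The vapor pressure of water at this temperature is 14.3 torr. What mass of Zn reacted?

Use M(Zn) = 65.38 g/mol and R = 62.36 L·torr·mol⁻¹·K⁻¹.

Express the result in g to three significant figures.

P(H2) = 777 − 14.3 = 762.7 torr
n(H2) = PV/RT = (762.7 × 0.7660) / (62.36 × 289.95) = 0.03231 mol
n(Zn) = (1/1) × 0.03231 = 0.03231 mol
m(Zn) = 0.03231 × 65.38 = 2.112 g

2.11 g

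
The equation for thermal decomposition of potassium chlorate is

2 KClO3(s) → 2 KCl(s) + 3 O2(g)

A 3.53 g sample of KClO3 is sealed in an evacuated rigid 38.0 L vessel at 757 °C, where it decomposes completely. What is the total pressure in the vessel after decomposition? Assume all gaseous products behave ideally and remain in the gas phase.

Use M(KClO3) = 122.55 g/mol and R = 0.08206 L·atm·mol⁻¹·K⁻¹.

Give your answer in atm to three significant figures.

n(KClO3) = 3.53 / 122.55 = 0.02880 mol
n(gas produced) = (3/2) × 0.02880 = 0.04320 mol
P = nRT/V = 0.04320 × 0.08206 × 1030.15 / 38.0 = 0.09610 atm

0.0961 atm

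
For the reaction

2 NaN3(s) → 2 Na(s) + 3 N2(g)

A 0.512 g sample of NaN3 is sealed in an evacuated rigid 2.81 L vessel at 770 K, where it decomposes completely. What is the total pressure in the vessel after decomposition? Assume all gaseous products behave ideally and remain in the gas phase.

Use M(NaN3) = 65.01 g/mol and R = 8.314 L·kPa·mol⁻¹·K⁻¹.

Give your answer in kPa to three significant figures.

n(NaN3) = 0.512 / 65.01 = 0.007876 mol
n(gas produced) = (3/2) × 0.007876 = 0.01181 mol
P = nRT/V = 0.01181 × 8.314 × 770 / 2.81 = 26.91 kPa

26.9 kPa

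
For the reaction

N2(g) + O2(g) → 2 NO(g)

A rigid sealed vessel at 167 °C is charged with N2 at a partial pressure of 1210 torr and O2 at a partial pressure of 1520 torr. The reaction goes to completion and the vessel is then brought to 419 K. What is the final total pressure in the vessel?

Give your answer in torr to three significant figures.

2600 torr

With V and T fixed, P_i ∝ n_i, so the mole ratios apply directly to partial pressures at 167 °C.
P(O2) required for 1210 torr of N2 = (1/1) × 1210 = 1210 torr; available 1520 torr, so N2 is limiting.
P(O2) remaining = 1520 − (1/1) × 1210 = 310.0 torr
P(gaseous products) = (2)/1 × 1210 = 2420 torr
P_total at 167 °C = 310.0 + 2420 = 2730 torr
Scaling to 419 K: P = 2730 × 419/440.15 = 2599 torr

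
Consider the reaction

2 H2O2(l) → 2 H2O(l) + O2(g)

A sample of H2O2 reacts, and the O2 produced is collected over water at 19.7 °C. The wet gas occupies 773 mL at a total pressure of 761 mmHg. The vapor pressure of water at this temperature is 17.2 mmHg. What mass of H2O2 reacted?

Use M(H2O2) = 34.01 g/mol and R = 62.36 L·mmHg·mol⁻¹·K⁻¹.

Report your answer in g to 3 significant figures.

P(O2) = 761 − 17.2 = 743.8 mmHg
n(O2) = PV/RT = (743.8 × 0.7730) / (62.36 × 292.85) = 0.03148 mol
n(H2O2) = (2/1) × 0.03148 = 0.06296 mol
m(H2O2) = 0.06296 × 34.01 = 2.141 g

2.14 g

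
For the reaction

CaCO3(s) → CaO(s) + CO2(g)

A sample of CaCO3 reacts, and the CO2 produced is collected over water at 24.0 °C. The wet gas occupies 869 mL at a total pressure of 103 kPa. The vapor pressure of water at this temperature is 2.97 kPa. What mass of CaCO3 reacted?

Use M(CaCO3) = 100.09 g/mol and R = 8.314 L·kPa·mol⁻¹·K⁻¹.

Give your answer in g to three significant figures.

3.52 g

P(CO2) = 103 − 2.97 = 100.0 kPa
n(CO2) = PV/RT = (100.0 × 0.8690) / (8.314 × 297.15) = 0.03517 mol
n(CaCO3) = (1/1) × 0.03517 = 0.03517 mol
m(CaCO3) = 0.03517 × 100.09 = 3.520 g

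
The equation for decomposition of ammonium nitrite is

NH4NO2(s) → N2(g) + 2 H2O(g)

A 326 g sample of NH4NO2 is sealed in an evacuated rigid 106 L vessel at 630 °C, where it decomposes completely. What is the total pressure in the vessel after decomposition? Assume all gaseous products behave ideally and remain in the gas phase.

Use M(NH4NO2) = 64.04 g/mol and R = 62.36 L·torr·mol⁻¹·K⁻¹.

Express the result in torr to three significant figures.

n(NH4NO2) = 326 / 64.04 = 5.091 mol
n(gas produced) = (3/1) × 5.091 = 15.27 mol
P = nRT/V = 15.27 × 62.36 × 903.15 / 106 = 8113 torr

8110 torr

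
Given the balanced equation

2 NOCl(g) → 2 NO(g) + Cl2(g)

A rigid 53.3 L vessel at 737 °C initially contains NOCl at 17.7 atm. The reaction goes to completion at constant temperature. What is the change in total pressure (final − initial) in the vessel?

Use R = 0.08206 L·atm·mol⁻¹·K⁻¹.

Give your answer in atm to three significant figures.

8.85 atm

Since T and V are fixed, P_final/P_initial = n_final/n_initial = 3/2.
P_final = (3/2) × 17.7 = 26.55 atm; ΔP = 26.55 − 17.7 = 8.850 atm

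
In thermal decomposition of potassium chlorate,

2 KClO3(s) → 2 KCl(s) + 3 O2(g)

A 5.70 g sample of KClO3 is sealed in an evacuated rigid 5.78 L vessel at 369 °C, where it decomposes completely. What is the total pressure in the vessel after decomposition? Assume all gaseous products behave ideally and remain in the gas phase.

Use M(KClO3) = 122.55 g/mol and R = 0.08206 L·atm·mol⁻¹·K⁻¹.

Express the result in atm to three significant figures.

n(KClO3) = 5.70 / 122.55 = 0.04651 mol
n(gas produced) = (3/2) × 0.04651 = 0.06977 mol
P = nRT/V = 0.06977 × 0.08206 × 642.15 / 5.78 = 0.6361 atm

0.636 atm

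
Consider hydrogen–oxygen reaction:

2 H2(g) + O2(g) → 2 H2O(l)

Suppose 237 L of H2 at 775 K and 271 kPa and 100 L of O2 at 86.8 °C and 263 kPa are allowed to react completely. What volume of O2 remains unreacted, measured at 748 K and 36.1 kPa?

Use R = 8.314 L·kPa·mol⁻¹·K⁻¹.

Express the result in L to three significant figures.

n(H2) = PV/RT = (271 × 237) / (8.314 × 775) = 9.968 mol
n(O2) = PV/RT = (263 × 100) / (8.314 × 359.95) = 8.788 mol
For 9.968 mol H2, stoichiometry requires (1/2) × 9.968 = 4.984 mol O2; 8.788 mol is available, so H2 is limiting.
n(O2) consumed = (1/2) × 9.968 = 4.984 mol; remaining = 8.788 − 4.984 = 3.804 mol
V(O2) = nRT/P = 3.804 × 8.314 × 748 / 36.1 = 655.3 L

655 L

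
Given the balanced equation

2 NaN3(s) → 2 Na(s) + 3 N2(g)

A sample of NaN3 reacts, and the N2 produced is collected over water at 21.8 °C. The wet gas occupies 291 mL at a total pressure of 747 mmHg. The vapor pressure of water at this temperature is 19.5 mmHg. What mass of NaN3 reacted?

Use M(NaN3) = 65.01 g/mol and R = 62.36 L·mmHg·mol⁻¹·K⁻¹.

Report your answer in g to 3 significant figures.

P(N2) = 747 − 19.5 = 727.5 mmHg
n(N2) = PV/RT = (727.5 × 0.2910) / (62.36 × 294.95) = 0.01151 mol
n(NaN3) = (2/3) × 0.01151 = 0.007673 mol
m(NaN3) = 0.007673 × 65.01 = 0.4988 g

0.499 g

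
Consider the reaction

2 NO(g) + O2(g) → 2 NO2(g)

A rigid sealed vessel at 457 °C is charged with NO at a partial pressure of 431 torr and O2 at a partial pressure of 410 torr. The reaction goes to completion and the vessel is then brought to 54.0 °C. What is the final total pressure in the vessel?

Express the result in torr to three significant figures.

280 torr

At constant V, partial pressures at 457 °C are proportional to moles, so apply stoichiometry directly to pressures.
P(O2) required for 431 torr of NO = (1/2) × 431 = 215.5 torr; available 410 torr, so NO is limiting.
P(O2) remaining = 410 − (1/2) × 431 = 194.5 torr
P(gaseous products) = (2)/2 × 431 = 431.0 torr
P_total at 457 °C = 194.5 + 431.0 = 625.5 torr
Scaling to 54.0 °C: P = 625.5 × 327.15/730.15 = 280.3 torr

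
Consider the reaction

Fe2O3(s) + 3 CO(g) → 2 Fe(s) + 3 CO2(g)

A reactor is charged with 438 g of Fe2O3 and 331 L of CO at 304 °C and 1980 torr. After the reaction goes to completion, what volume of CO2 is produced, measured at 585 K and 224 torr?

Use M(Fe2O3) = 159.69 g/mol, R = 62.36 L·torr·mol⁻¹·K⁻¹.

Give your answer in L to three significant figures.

n(Fe2O3) = 438 / 159.69 = 2.743 mol
n(CO) = PV/RT = (1980 × 331) / (62.36 × 577.15) = 18.21 mol
For 2.743 mol Fe2O3, stoichiometry requires (3/1) × 2.743 = 8.229 mol CO; 18.21 mol is available, so Fe2O3 is limiting.
n(CO2) = (3/1) × 2.743 = 8.229 mol
V(CO2) = nRT/P = 8.229 × 62.36 × 585 / 224 = 1340 L

1340 L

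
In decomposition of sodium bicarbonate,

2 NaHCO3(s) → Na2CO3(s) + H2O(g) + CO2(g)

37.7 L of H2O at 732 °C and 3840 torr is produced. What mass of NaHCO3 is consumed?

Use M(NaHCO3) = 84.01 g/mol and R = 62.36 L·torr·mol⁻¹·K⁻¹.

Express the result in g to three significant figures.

n(H2O) = PV/RT = (3840 × 37.7) / (62.36 × 1005.15) = 2.310 mol
n(NaHCO3) = (2/1) × 2.310 = 4.620 mol
m(NaHCO3) = 4.620 × 84.01 = 388.1 g

388 g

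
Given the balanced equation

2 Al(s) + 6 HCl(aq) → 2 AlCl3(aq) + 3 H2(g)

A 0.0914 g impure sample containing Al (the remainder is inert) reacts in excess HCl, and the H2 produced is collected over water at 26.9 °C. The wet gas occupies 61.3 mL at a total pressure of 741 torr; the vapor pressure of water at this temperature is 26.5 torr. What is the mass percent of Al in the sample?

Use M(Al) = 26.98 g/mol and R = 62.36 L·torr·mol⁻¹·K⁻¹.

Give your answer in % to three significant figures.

46.1 %

P(H2) = 741 − 26.5 = 714.5 torr
n(H2) = PV/RT = (714.5 × 0.06130) / (62.36 × 300.05) = 0.002341 mol
n(Al) = (2/3) × 0.002341 = 0.001561 mol
m(Al) = 0.001561 × 26.98 = 0.04212 g
%Al = 0.04212 / 0.0914 × 100 = 46.08%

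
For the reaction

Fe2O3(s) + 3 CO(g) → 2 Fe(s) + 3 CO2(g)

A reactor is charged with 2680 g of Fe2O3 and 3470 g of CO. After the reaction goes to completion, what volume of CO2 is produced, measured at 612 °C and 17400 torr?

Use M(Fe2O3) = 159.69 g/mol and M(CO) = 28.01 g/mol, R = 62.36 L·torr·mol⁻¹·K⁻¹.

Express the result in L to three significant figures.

n(Fe2O3) = 2680 / 159.69 = 16.78 mol
n(CO) = 3470 / 28.01 = 123.9 mol
For 16.78 mol Fe2O3, stoichiometry requires (3/1) × 16.78 = 50.34 mol CO; 123.9 mol is available, so Fe2O3 is limiting.
n(CO2) = (3/1) × 16.78 = 50.34 mol
V(CO2) = nRT/P = 50.34 × 62.36 × 885.15 / 17400 = 159.7 L

160 L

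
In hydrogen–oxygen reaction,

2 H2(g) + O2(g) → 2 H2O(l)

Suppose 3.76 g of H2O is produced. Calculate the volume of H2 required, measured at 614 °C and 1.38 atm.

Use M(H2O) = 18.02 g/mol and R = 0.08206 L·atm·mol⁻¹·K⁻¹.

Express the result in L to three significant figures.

11.0 L

n(H2O) = 3.760 / 18.02 = 0.2087 mol
n(H2) = (2/2) × 0.2087 = 0.2087 mol
V = nRT/P = 0.2087 × 0.08206 × 887.15 / 1.38 = 11.01 L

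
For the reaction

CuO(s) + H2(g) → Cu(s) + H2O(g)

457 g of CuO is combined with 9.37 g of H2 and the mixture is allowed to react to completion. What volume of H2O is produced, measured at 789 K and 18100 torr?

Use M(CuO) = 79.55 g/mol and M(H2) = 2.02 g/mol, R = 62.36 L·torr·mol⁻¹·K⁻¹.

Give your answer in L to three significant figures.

12.6 L

n(CuO) = 457 / 79.55 = 5.745 mol
n(H2) = 9.37 / 2.02 = 4.639 mol
For 5.745 mol CuO, stoichiometry requires (1/1) × 5.745 = 5.745 mol H2; 4.639 mol is available, so H2 is limiting.
n(H2O) = (1/1) × 4.639 = 4.639 mol
V(H2O) = nRT/P = 4.639 × 62.36 × 789 / 18100 = 12.61 L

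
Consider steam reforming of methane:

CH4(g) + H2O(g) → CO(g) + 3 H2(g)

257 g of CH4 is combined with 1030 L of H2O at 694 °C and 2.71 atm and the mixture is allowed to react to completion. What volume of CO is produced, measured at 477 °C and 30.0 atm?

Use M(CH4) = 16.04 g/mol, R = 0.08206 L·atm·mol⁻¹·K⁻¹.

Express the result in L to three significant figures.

32.9 L

n(CH4) = 257 / 16.04 = 16.02 mol
n(H2O) = PV/RT = (2.71 × 1030) / (0.08206 × 967.15) = 35.17 mol
For 16.02 mol CH4, stoichiometry requires (1/1) × 16.02 = 16.02 mol H2O; 35.17 mol is available, so CH4 is limiting.
n(CO) = (1/1) × 16.02 = 16.02 mol
V(CO) = nRT/P = 16.02 × 0.08206 × 750.15 / 30.0 = 32.87 L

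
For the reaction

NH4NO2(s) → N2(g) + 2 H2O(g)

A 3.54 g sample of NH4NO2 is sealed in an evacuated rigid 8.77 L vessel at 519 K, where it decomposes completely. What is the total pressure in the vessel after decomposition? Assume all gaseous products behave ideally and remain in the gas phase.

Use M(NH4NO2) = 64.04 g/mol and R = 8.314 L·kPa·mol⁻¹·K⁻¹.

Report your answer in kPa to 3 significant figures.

81.6 kPa

n(NH4NO2) = 3.54 / 64.04 = 0.05528 mol
n(gas produced) = (3/1) × 0.05528 = 0.1658 mol
P = nRT/V = 0.1658 × 8.314 × 519 / 8.77 = 81.58 kPa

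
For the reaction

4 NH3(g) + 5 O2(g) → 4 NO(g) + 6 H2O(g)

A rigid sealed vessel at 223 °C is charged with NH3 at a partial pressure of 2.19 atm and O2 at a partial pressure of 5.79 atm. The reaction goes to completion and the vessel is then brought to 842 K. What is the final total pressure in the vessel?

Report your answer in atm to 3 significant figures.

14.5 atm

Because the vessel is rigid and T is held at 223 °C, work the stoichiometry in partial pressures (P_i = n_iRT/V).
P(O2) required for 2.19 atm of NH3 = (5/4) × 2.19 = 2.737 atm; available 5.79 atm, so NH3 is limiting.
P(O2) remaining = 5.79 − (5/4) × 2.19 = 3.053 atm
P(gaseous products) = (4+6)/4 × 2.19 = 5.475 atm
P_total at 223 °C = 3.053 + 5.475 = 8.528 atm
Scaling to 842 K: P = 8.528 × 842/496.15 = 14.47 atm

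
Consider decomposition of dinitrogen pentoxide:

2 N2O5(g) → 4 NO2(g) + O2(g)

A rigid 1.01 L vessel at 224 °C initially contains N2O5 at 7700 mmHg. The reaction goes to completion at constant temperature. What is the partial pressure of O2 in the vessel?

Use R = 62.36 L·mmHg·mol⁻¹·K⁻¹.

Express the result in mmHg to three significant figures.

3850 mmHg

n(N2O5)₀ = PV/RT = (7700 × 1.01) / (62.36 × 497.15) = 0.2509 mol
n(O2) = (1/2) × 0.2509 = 0.1255 mol
P(O2) = nRT/V = 0.1255 × 62.36 × 497.15 / 1.01 = 3852 mmHg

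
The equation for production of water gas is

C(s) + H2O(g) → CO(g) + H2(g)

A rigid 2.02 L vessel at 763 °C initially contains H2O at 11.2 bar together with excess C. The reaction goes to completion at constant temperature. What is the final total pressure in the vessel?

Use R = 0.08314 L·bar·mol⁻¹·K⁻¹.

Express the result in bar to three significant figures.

22.4 bar

Rigid vessel, constant T ⇒ P scales with total gas moles (1 → 2).
P_final = (2/1) × 11.2 = 22.40 bar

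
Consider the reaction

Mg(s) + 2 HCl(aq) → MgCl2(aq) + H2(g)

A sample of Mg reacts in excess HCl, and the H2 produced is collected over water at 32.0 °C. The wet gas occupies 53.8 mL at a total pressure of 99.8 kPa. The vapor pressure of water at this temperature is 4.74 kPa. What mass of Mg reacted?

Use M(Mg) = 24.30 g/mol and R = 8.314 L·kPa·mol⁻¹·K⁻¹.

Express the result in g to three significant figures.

0.0490 g

P(H2) = 99.8 − 4.74 = 95.06 kPa
n(H2) = PV/RT = (95.06 × 0.05380) / (8.314 × 305.15) = 0.002016 mol
n(Mg) = (1/1) × 0.002016 = 0.002016 mol
m(Mg) = 0.002016 × 24.30 = 0.04899 g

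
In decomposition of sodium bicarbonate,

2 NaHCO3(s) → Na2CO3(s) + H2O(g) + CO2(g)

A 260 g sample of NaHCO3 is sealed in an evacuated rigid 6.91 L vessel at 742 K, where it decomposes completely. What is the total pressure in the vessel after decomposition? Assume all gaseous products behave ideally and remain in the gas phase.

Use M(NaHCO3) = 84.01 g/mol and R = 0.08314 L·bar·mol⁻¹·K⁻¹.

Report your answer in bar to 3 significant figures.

27.6 bar

n(NaHCO3) = 260 / 84.01 = 3.095 mol
n(gas produced) = (2/2) × 3.095 = 3.095 mol
P = nRT/V = 3.095 × 0.08314 × 742 / 6.91 = 27.63 bar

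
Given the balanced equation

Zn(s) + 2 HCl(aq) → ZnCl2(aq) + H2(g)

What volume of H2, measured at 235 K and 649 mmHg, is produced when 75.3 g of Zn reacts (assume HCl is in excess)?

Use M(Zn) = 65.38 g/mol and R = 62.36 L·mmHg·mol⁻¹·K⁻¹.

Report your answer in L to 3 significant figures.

26.0 L

n(Zn) = 75.30 / 65.38 = 1.152 mol
n(H2) = (1/1) × 1.152 = 1.152 mol
V = nRT/P = 1.152 × 62.36 × 235 / 649 = 26.01 L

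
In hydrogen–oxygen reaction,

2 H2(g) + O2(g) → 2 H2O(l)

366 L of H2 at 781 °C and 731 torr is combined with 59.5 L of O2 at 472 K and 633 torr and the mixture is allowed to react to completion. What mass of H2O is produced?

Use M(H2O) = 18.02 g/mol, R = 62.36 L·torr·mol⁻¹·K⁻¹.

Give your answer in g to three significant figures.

n(H2) = PV/RT = (731 × 366) / (62.36 × 1054.15) = 4.070 mol
n(O2) = PV/RT = (633 × 59.5) / (62.36 × 472) = 1.280 mol
For 4.070 mol H2, stoichiometry requires (1/2) × 4.070 = 2.035 mol O2; 1.280 mol is available, so O2 is limiting.
n(H2O) = (2/1) × 1.280 = 2.560 mol
m(H2O) = 2.560 × 18.02 = 46.13 g

46.1 g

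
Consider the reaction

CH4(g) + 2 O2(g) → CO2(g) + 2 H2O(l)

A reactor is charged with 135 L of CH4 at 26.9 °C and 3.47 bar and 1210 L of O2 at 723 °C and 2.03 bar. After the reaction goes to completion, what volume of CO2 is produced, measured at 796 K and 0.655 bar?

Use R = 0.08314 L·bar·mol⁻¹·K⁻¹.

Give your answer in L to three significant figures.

n(CH4) = PV/RT = (3.47 × 135) / (0.08314 × 300.05) = 18.78 mol
n(O2) = PV/RT = (2.03 × 1210) / (0.08314 × 996.15) = 29.66 mol
For 18.78 mol CH4, stoichiometry requires (2/1) × 18.78 = 37.56 mol O2; 29.66 mol is available, so O2 is limiting.
n(CO2) = (1/2) × 29.66 = 14.83 mol
V(CO2) = nRT/P = 14.83 × 0.08314 × 796 / 0.655 = 1498 L

1500 L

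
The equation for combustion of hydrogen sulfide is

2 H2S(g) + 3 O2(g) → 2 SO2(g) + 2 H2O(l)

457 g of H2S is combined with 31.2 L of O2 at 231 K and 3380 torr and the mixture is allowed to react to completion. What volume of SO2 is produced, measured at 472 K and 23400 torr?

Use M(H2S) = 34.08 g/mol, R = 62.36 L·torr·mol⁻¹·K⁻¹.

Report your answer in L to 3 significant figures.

6.14 L

n(H2S) = 457 / 34.08 = 13.41 mol
n(O2) = PV/RT = (3380 × 31.2) / (62.36 × 231) = 7.321 mol
For 13.41 mol H2S, stoichiometry requires (3/2) × 13.41 = 20.12 mol O2; 7.321 mol is available, so O2 is limiting.
n(SO2) = (2/3) × 7.321 = 4.881 mol
V(SO2) = nRT/P = 4.881 × 62.36 × 472 / 23400 = 6.140 L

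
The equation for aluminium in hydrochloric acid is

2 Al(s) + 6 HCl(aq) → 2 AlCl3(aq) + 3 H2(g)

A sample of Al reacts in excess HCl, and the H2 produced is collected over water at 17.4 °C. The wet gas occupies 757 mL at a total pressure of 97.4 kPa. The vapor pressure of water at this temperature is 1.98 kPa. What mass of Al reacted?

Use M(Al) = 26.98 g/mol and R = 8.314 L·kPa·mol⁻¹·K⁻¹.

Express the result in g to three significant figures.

0.538 g

P(H2) = 97.4 − 1.98 = 95.42 kPa
n(H2) = PV/RT = (95.42 × 0.7570) / (8.314 × 290.55) = 0.02990 mol
n(Al) = (2/3) × 0.02990 = 0.01993 mol
m(Al) = 0.01993 × 26.98 = 0.5377 g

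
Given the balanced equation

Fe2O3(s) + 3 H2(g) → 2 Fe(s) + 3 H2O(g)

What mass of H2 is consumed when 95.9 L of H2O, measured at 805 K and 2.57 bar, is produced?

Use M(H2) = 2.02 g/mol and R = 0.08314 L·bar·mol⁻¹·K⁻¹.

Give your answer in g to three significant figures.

n(H2O) = PV/RT = (2.57 × 95.9) / (0.08314 × 805) = 3.683 mol
n(H2) = (3/3) × 3.683 = 3.683 mol
m(H2) = 3.683 × 2.02 = 7.440 g

7.44 g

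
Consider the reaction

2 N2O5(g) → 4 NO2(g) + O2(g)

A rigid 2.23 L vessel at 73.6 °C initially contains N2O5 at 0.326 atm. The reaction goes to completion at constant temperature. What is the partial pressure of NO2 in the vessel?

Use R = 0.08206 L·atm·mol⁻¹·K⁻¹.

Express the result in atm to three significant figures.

0.652 atm

n(N2O5)₀ = PV/RT = (0.326 × 2.23) / (0.08206 × 346.75) = 0.02555 mol
n(NO2) = (4/2) × 0.02555 = 0.05110 mol
P(NO2) = nRT/V = 0.05110 × 0.08206 × 346.75 / 2.23 = 0.6520 atm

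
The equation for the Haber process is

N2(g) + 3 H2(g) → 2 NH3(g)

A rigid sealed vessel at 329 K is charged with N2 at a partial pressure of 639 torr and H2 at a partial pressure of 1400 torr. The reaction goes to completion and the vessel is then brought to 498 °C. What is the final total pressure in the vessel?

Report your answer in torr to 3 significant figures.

With V and T fixed, P_i ∝ n_i, so the mole ratios apply directly to partial pressures at 329 K.
P(H2) required for 639 torr of N2 = (3/1) × 639 = 1917 torr; available 1400 torr, so H2 is limiting.
P(N2) remaining = 639 − (1/3) × 1400 = 172.3 torr
P(gaseous products) = (2)/3 × 1400 = 933.3 torr
P_total at 329 K = 172.3 + 933.3 = 1106 torr
Scaling to 498 °C: P = 1106 × 771.15/329 = 2592 torr

2590 torr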